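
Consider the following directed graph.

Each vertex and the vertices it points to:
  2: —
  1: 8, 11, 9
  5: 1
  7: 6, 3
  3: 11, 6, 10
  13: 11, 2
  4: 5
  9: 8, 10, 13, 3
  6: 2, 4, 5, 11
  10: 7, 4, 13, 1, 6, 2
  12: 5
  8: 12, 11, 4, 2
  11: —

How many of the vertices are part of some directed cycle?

A vertex is on a directed cycle iff it belongs to a strongly connected component of size ≥ 2 (or has a self-loop).
The vertices on cycles are {1, 3, 4, 5, 6, 7, 8, 9, 10, 12} — 10 in total.

10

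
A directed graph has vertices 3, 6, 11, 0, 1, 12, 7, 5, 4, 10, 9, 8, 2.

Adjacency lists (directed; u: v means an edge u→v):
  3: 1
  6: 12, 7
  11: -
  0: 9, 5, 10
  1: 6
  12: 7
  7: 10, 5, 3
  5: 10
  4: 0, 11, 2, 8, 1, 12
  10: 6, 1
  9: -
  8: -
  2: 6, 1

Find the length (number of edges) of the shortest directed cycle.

3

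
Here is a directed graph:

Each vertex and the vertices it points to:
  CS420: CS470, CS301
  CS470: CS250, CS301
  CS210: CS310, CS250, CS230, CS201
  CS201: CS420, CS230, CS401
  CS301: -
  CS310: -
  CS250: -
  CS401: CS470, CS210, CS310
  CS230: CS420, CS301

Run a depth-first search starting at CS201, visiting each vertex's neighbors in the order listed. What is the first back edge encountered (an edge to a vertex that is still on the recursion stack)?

CS210->CS201

DFS from CS201 (visiting each vertex's neighbors in the order listed); mark gray on enter, black on exit:
CS201 gray
  CS420 gray
    CS470 gray
      CS250 gray
      CS250 black
      CS301 gray
      CS301 black
    CS470 black
    CS420→CS301: CS301 black — skip
  CS420 black
  CS230 gray
    CS230→CS420: CS420 black — skip
    CS230→CS301: CS301 black — skip
  CS230 black
  CS401 gray
    CS401→CS470: CS470 black — skip
    CS210 gray
      CS310 gray
      CS310 black
      CS210→CS250: CS250 black — skip
      CS210→CS230: CS230 black — skip
      CS210→CS201: CS201 is gray → back edge
First back edge: CS210 → CS201.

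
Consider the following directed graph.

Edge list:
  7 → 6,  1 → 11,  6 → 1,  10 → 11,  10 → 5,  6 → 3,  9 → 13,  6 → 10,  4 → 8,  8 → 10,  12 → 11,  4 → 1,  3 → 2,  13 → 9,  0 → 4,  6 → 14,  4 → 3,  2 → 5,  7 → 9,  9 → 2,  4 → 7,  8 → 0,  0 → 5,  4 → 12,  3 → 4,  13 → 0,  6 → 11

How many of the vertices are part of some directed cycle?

8

A vertex is on a directed cycle iff it belongs to a strongly connected component of size ≥ 2 (or has a self-loop).
The vertices on cycles are {0, 3, 4, 6, 7, 8, 9, 13} — 8 in total.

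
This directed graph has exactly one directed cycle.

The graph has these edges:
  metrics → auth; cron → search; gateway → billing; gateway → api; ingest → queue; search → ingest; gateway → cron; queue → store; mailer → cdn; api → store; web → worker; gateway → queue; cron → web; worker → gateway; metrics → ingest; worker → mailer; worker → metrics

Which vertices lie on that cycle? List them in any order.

DFS with gray/black marking from worker:
worker gray
  mailer gray
    cdn gray
    cdn black
  mailer black
  metrics gray
    ingest gray
      queue gray
        store gray
        store black
      queue black
    ingest black
    auth gray
    auth black
  metrics black
  gateway gray
    api gray
      api→store: store black — skip
    api black
    gateway→queue: queue black — skip
    billing gray
    billing black
    cron gray
      web gray
        web→worker: worker is gray → back edge
Back edge closes the cycle worker → gateway → cron → web → worker; its vertices are {web, cron, worker, gateway}.

web, cron, worker, gateway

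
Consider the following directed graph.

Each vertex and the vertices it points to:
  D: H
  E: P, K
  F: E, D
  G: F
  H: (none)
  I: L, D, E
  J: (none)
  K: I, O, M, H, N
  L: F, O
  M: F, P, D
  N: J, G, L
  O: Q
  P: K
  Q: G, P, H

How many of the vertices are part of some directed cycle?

11

A vertex is on a directed cycle iff it belongs to a strongly connected component of size ≥ 2 (or has a self-loop).
The vertices on cycles are {E, F, G, I, K, L, M, N, O, P, Q} — 11 in total.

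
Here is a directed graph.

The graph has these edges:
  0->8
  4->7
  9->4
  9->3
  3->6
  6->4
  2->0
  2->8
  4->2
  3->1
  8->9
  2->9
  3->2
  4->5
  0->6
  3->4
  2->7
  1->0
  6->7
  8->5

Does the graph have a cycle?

Yes

DFS with white/gray/black marking, starting from 2:
2 gray
  0 gray
    6 gray
      4 gray
        5 gray
        5 black
        4→2: 2 is gray → back edge
Back edge found, so a cycle exists: 2 → 0 → 6 → 4 → 2.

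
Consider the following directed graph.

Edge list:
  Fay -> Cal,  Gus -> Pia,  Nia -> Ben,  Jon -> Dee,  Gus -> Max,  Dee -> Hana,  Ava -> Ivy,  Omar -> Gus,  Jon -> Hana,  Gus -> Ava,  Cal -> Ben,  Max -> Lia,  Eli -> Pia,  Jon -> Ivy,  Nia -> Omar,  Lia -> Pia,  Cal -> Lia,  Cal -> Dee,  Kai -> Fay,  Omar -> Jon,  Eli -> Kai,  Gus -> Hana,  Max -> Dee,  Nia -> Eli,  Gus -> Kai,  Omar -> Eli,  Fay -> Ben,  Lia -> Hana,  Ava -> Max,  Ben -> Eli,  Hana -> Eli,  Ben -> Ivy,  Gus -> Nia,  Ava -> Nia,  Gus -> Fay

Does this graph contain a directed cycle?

Yes

DFS with white/gray/black marking, starting from Omar:
Omar gray
  Jon gray
    Hana gray
      Eli gray
        Pia gray
        Pia black
        Kai gray
          Fay gray
            Cal gray
              Ben gray
                Ivy gray
                Ivy black
                Ben→Eli: Eli is gray → back edge
Back edge found, so a cycle exists: Eli → Kai → Fay → Cal → Ben → Eli.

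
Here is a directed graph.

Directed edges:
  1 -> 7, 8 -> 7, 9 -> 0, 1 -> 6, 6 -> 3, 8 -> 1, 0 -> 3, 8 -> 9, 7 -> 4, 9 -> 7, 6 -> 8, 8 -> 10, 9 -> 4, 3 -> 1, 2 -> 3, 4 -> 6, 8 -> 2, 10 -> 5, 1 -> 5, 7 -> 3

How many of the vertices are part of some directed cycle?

9

A vertex is on a directed cycle iff it belongs to a strongly connected component of size ≥ 2 (or has a self-loop).
The vertices on cycles are {0, 1, 2, 3, 4, 6, 7, 8, 9} — 9 in total.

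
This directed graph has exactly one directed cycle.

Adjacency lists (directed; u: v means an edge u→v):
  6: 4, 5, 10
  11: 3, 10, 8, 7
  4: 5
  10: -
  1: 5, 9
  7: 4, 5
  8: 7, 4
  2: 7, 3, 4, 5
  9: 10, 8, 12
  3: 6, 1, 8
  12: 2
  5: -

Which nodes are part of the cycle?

DFS with gray/black marking from 3:
3 gray
  6 gray
    4 gray
      5 gray
      5 black
    4 black
    6→5: 5 black — skip
    10 gray
    10 black
  6 black
  1 gray
    1→5: 5 black — skip
    9 gray
      9→10: 10 black — skip
      8 gray
        7 gray
          7→4: 4 black — skip
          7→5: 5 black — skip
        7 black
        8→4: 4 black — skip
      8 black
      12 gray
        2 gray
          2→7: 7 black — skip
          2→3: 3 is gray → back edge
Back edge closes the cycle 3 → 1 → 9 → 12 → 2 → 3; its vertices are {1, 2, 3, 9, 12}.

1, 2, 3, 9, 12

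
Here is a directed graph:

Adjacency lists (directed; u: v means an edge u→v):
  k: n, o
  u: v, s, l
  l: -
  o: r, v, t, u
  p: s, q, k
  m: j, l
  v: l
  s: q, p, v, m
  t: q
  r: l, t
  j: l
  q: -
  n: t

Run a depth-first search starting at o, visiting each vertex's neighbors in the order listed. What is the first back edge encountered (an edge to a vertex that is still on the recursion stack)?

p→s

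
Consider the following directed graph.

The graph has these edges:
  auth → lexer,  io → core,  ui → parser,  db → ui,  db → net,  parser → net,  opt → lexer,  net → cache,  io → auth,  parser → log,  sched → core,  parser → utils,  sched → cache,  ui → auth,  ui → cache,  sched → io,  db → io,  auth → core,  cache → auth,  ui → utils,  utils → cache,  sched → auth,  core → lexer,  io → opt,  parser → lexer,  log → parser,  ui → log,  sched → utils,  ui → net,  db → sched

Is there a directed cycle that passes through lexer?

lexer lies on a cycle iff there is a path from lexer back to itself.
Exploring from lexer, it never reaches itself; equivalently, its strongly connected component is a singleton.

No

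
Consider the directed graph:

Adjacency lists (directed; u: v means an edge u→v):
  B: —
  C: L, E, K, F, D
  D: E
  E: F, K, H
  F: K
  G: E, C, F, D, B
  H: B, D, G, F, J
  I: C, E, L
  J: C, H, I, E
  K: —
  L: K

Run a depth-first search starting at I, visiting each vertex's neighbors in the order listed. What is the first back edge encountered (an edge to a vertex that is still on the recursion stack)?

D→E

DFS from I (visiting each vertex's neighbors in the order listed); mark gray on enter, black on exit:
I gray
  C gray
    L gray
      K gray
      K black
    L black
    E gray
      F gray
        F→K: K black — skip
      F black
      E→K: K black — skip
      H gray
        B gray
        B black
        D gray
          D→E: E is gray → back edge
First back edge: D → E.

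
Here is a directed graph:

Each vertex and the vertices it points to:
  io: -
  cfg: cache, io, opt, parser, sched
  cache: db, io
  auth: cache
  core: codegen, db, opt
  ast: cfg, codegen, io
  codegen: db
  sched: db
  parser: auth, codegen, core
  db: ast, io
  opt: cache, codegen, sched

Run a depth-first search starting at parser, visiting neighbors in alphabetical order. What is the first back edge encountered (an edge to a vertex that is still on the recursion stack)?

cfg→cache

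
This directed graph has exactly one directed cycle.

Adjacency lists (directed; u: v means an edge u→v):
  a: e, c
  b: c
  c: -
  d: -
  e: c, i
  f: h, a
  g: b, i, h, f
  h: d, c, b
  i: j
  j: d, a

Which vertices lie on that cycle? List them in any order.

DFS with gray/black marking from i:
i gray
  j gray
    d gray
    d black
    a gray
      e gray
        c gray
        c black
        e→i: i is gray → back edge
Back edge closes the cycle i → j → a → e → i; its vertices are {a, e, i, j}.

a, e, i, j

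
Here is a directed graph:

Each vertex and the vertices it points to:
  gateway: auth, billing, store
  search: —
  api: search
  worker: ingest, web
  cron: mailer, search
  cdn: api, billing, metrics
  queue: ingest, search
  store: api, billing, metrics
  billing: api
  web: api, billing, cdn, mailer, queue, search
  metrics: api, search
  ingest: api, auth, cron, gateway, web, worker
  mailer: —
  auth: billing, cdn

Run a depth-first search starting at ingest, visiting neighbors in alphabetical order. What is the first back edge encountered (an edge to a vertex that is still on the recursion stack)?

queue->ingest

DFS from ingest (visiting neighbors in alphabetical order); mark gray on enter, black on exit:
ingest gray
  api gray
    search gray
    search black
  api black
  auth gray
    billing gray
      billing→api: api black — skip
    billing black
    cdn gray
      cdn→api: api black — skip
      cdn→billing: billing black — skip
      metrics gray
        metrics→api: api black — skip
        metrics→search: search black — skip
      metrics black
    cdn black
  auth black
  cron gray
    mailer gray
    mailer black
    cron→search: search black — skip
  cron black
  gateway gray
    gateway→auth: auth black — skip
    gateway→billing: billing black — skip
    store gray
      store→api: api black — skip
      store→billing: billing black — skip
      store→metrics: metrics black — skip
    store black
  gateway black
  web gray
    web→api: api black — skip
    web→billing: billing black — skip
    web→cdn: cdn black — skip
    web→mailer: mailer black — skip
    queue gray
      queue→ingest: ingest is gray → back edge
First back edge: queue → ingest.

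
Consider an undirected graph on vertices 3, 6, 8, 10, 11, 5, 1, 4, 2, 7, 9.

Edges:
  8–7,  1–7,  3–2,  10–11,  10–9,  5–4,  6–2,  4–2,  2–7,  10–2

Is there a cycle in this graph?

DFS, tracking each vertex's parent; an edge to a visited non-parent vertex closes a cycle.
Start from 8:
visit 8 (parent –)
  visit 7 (parent 8)
    visit 1 (parent 7)
      1–7: parent, skip
    7–8: parent, skip
    visit 2 (parent 7)
      2–7: parent, skip
      visit 3 (parent 2)
        3–2: parent, skip
      visit 6 (parent 2)
        6–2: parent, skip
      visit 4 (parent 2)
        visit 5 (parent 4)
          5–4: parent, skip
        4–2: parent, skip
      visit 10 (parent 2)
        visit 9 (parent 10)
          9–10: parent, skip
        visit 11 (parent 10)
          11–10: parent, skip
        10–2: parent, skip
No non-parent visited neighbor found — the graph is a forest.

No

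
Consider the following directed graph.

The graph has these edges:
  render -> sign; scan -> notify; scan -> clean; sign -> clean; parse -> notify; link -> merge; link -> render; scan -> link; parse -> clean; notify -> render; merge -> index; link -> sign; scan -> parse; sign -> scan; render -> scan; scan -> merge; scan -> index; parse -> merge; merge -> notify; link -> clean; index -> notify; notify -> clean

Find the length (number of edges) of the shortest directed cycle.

3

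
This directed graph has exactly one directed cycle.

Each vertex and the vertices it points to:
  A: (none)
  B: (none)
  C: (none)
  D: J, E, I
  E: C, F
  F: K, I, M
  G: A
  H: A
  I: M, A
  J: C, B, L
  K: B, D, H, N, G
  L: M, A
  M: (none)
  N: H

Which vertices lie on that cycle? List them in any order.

DFS with gray/black marking from F:
F gray
  K gray
    B gray
    B black
    D gray
      J gray
        C gray
        C black
        J→B: B black — skip
        L gray
          M gray
          M black
          A gray
          A black
        L black
      J black
      E gray
        E→C: C black — skip
        E→F: F is gray → back edge
Back edge closes the cycle F → K → D → E → F; its vertices are {D, E, F, K}.

D, E, F, K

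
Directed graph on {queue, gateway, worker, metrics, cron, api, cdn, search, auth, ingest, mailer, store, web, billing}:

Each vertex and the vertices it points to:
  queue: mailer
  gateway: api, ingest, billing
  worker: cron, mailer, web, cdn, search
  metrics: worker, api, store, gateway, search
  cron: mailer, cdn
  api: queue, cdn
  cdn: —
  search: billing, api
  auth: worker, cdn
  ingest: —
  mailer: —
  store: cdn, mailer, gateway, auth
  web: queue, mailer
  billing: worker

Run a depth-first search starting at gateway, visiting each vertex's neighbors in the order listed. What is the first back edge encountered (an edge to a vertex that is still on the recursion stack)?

DFS from gateway (visiting each vertex's neighbors in the order listed); mark gray on enter, black on exit:
gateway gray
  api gray
    queue gray
      mailer gray
      mailer black
    queue black
    cdn gray
    cdn black
  api black
  ingest gray
  ingest black
  billing gray
    worker gray
      cron gray
        cron→mailer: mailer black — skip
        cron→cdn: cdn black — skip
      cron black
      worker→mailer: mailer black — skip
      web gray
        web→queue: queue black — skip
        web→mailer: mailer black — skip
      web black
      worker→cdn: cdn black — skip
      search gray
        search→billing: billing is gray → back edge
First back edge: search → billing.

search->billing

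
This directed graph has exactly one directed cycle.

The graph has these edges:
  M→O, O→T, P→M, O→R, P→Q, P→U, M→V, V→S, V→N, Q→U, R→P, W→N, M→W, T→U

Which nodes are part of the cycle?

DFS with gray/black marking from P:
P gray
  U gray
  U black
  M gray
    O gray
      T gray
        T→U: U black — skip
      T black
      R gray
        R→P: P is gray → back edge
Back edge closes the cycle P → M → O → R → P; its vertices are {M, O, P, R}.

M, O, P, R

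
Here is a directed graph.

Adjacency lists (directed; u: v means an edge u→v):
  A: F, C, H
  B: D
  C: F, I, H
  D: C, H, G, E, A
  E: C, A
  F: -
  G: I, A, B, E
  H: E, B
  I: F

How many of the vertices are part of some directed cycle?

A vertex is on a directed cycle iff it belongs to a strongly connected component of size ≥ 2 (or has a self-loop).
The vertices on cycles are {A, B, C, D, E, G, H} — 7 in total.

7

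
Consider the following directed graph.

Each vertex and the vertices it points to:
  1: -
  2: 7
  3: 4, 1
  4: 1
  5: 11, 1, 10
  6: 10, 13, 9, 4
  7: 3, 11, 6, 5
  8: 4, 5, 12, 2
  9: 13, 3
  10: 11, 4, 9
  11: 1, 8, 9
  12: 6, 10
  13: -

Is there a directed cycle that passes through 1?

No

1 lies on a cycle iff there is a path from 1 back to itself.
Exploring from 1, it never reaches itself; equivalently, its strongly connected component is a singleton.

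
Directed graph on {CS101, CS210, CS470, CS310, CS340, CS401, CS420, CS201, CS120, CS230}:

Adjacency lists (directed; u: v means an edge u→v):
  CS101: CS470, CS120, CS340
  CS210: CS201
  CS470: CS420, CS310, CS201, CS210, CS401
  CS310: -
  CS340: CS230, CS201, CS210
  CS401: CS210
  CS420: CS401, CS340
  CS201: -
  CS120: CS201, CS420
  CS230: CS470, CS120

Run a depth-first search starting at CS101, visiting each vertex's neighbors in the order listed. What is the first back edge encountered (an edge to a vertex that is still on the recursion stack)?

CS230→CS470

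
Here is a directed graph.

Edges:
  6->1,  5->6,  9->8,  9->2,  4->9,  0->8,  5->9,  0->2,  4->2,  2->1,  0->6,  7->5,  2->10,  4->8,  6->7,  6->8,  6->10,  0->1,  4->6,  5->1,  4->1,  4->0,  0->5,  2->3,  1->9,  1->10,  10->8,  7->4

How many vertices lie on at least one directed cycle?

8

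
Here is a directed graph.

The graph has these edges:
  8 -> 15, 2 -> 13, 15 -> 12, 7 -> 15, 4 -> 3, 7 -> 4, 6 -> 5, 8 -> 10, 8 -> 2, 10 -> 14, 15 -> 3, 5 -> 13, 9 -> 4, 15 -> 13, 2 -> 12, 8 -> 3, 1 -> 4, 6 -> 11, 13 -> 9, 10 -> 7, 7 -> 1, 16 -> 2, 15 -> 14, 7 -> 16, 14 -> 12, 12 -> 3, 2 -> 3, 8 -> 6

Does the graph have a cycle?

DFS with white/gray/black marking, starting from 15:
15 gray
  14 gray
    12 gray
      3 gray
      3 black
    12 black
  14 black
  13 gray
    9 gray
      4 gray
        4→3: 3 black — skip
      4 black
    9 black
  13 black
  15→12: 12 black — skip
  15→3: 3 black — skip
15 black
1 gray
  1→4: 4 black — skip
1 black
2 gray
  2→3: 3 black — skip
  2→13: 13 black — skip
  2→12: 12 black — skip
2 black
5 gray
  5→13: 13 black — skip
5 black
6 gray
  11 gray
  11 black
  6→5: 5 black — skip
6 black
7 gray
  7→4: 4 black — skip
  7→1: 1 black — skip
  7→15: 15 black — skip
  16 gray
    16→2: 2 black — skip
  16 black
7 black
8 gray
  8→3: 3 black — skip
  8→2: 2 black — skip
  10 gray
    10→7: 7 black — skip
    10→14: 14 black — skip
  10 black
  8→6: 6 black — skip
  8→15: 15 black — skip
8 black
Every edge goes to a white or black vertex — no back edge, so the graph is acyclic.

No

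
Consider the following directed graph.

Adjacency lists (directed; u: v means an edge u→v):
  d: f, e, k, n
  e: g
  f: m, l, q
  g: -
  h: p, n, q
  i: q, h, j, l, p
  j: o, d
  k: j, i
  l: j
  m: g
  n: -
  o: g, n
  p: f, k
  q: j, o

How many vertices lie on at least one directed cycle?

A vertex is on a directed cycle iff it belongs to a strongly connected component of size ≥ 2 (or has a self-loop).
The vertices on cycles are {d, f, h, i, j, k, l, p, q} — 9 in total.

9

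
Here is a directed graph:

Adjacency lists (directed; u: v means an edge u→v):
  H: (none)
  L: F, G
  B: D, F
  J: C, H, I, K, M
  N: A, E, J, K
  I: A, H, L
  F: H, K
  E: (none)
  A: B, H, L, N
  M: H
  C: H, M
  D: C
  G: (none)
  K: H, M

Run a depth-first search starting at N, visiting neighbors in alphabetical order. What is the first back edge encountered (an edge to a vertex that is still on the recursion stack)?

DFS from N (visiting neighbors in alphabetical order); mark gray on enter, black on exit:
N gray
  A gray
    B gray
      D gray
        C gray
          H gray
          H black
          M gray
            M→H: H black — skip
          M black
        C black
      D black
      F gray
        F→H: H black — skip
        K gray
          K→H: H black — skip
          K→M: M black — skip
        K black
      F black
    B black
    A→H: H black — skip
    L gray
      L→F: F black — skip
      G gray
      G black
    L black
    A→N: N is gray → back edge
First back edge: A → N.

A->N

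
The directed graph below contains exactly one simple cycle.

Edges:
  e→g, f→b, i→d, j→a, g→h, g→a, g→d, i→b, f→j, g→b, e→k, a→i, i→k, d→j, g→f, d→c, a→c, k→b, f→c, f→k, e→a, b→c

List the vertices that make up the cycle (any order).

a, d, i, j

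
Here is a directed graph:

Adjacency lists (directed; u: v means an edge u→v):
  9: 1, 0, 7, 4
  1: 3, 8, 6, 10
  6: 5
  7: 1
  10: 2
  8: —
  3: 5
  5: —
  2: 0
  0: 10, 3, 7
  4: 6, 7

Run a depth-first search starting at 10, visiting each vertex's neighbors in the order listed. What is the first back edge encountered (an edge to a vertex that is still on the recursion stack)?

0→10

DFS from 10 (visiting each vertex's neighbors in the order listed); mark gray on enter, black on exit:
10 gray
  2 gray
    0 gray
      0→10: 10 is gray → back edge
First back edge: 0 → 10.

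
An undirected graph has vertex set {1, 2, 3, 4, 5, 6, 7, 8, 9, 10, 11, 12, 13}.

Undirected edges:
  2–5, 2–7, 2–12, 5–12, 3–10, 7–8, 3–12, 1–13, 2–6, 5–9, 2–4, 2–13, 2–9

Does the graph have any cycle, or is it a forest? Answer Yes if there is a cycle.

DFS, tracking each vertex's parent; an edge to a visited non-parent vertex closes a cycle.
Start from 9:
visit 9 (parent –)
  visit 5 (parent 9)
    visit 12 (parent 5)
      visit 2 (parent 12)
        visit 4 (parent 2)
          4–2: parent, skip
        2–12: parent, skip
        2–9: 9 visited and ≠ parent → cycle
Cycle: 9 – 5 – 12 – 2 – 9.

Yes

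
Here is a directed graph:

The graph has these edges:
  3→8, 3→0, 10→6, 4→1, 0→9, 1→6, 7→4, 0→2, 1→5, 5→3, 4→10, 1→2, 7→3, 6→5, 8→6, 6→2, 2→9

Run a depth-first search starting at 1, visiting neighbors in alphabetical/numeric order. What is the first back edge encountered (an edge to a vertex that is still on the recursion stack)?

6→5

DFS from 1 (visiting neighbors in alphabetical/numeric order); mark gray on enter, black on exit:
1 gray
  2 gray
    9 gray
    9 black
  2 black
  5 gray
    3 gray
      0 gray
        0→2: 2 black — skip
        0→9: 9 black — skip
      0 black
      8 gray
        6 gray
          6→2: 2 black — skip
          6→5: 5 is gray → back edge
First back edge: 6 → 5.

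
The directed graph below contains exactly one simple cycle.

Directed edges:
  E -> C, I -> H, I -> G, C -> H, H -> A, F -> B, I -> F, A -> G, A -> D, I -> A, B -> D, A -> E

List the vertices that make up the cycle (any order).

A, C, E, H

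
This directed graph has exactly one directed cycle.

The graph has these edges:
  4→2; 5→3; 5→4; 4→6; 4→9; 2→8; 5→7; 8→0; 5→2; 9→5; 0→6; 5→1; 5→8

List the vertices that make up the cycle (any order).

4, 5, 9

DFS with gray/black marking from 5:
5 gray
  7 gray
  7 black
  1 gray
  1 black
  4 gray
    2 gray
      8 gray
        0 gray
          6 gray
          6 black
        0 black
      8 black
    2 black
    9 gray
      9→5: 5 is gray → back edge
Back edge closes the cycle 5 → 4 → 9 → 5; its vertices are {4, 5, 9}.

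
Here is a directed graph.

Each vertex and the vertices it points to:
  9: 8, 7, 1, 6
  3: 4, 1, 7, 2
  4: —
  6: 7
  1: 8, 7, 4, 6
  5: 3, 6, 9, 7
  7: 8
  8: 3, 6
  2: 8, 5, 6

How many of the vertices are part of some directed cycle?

8

A vertex is on a directed cycle iff it belongs to a strongly connected component of size ≥ 2 (or has a self-loop).
The vertices on cycles are {1, 2, 3, 5, 6, 7, 8, 9} — 8 in total.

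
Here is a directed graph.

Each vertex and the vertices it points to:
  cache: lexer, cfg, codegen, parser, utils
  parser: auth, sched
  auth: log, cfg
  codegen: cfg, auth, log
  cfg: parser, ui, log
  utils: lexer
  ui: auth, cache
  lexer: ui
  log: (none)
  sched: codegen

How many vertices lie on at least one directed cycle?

A vertex is on a directed cycle iff it belongs to a strongly connected component of size ≥ 2 (or has a self-loop).
The vertices on cycles are {ui, cfg, auth, cache, lexer, sched, utils, parser, codegen} — 9 in total.

9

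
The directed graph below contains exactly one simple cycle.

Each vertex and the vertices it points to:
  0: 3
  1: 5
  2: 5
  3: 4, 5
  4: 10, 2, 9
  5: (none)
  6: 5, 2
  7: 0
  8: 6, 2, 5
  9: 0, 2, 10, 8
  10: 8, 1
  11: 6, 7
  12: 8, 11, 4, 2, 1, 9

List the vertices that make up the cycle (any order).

0, 3, 4, 9

DFS with gray/black marking from 4:
4 gray
  10 gray
    8 gray
      6 gray
        5 gray
        5 black
        2 gray
          2→5: 5 black — skip
        2 black
      6 black
      8→2: 2 black — skip
      8→5: 5 black — skip
    8 black
    1 gray
      1→5: 5 black — skip
    1 black
  10 black
  4→2: 2 black — skip
  9 gray
    0 gray
      3 gray
        3→4: 4 is gray → back edge
Back edge closes the cycle 4 → 9 → 0 → 3 → 4; its vertices are {0, 3, 4, 9}.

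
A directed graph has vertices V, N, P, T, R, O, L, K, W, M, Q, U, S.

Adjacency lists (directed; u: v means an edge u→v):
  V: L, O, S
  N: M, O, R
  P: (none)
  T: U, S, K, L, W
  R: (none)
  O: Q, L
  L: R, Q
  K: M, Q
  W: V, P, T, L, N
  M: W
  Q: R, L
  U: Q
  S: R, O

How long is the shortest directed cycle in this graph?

For each vertex v, BFS finds the shortest path from v back to v.
The shortest such closed walk is T → W → T, length 2.

2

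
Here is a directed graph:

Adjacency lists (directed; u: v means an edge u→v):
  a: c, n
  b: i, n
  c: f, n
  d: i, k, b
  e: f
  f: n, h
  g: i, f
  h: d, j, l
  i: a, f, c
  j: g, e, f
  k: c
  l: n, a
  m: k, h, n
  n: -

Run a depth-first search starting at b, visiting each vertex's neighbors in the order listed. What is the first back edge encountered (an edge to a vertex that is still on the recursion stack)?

DFS from b (visiting each vertex's neighbors in the order listed); mark gray on enter, black on exit:
b gray
  i gray
    a gray
      c gray
        f gray
          n gray
          n black
          h gray
            d gray
              d→i: i is gray → back edge
First back edge: d → i.

d->i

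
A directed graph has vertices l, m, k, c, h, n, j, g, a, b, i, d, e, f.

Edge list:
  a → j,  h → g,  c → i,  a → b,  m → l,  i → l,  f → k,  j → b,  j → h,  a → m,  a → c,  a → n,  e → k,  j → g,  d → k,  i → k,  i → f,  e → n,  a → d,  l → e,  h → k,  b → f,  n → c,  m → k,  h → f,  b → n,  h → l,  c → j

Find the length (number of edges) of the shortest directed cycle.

For each vertex v, BFS finds the shortest path from v back to v.
The shortest such closed walk is n → c → j → b → n, length 4.

4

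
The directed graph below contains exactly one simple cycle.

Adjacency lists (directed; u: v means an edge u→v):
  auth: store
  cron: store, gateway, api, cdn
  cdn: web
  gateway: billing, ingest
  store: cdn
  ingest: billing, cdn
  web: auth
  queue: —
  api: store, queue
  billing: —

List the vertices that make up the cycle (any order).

DFS with gray/black marking from store:
store gray
  cdn gray
    web gray
      auth gray
        auth→store: store is gray → back edge
Back edge closes the cycle store → cdn → web → auth → store; its vertices are {cdn, web, auth, store}.

cdn, web, auth, store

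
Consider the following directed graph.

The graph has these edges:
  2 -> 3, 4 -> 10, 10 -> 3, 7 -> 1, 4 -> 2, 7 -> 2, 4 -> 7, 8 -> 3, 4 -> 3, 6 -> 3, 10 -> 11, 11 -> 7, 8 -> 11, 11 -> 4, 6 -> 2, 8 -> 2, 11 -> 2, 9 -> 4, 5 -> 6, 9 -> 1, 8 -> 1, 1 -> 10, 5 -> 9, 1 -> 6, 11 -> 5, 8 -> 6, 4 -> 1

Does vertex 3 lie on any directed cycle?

No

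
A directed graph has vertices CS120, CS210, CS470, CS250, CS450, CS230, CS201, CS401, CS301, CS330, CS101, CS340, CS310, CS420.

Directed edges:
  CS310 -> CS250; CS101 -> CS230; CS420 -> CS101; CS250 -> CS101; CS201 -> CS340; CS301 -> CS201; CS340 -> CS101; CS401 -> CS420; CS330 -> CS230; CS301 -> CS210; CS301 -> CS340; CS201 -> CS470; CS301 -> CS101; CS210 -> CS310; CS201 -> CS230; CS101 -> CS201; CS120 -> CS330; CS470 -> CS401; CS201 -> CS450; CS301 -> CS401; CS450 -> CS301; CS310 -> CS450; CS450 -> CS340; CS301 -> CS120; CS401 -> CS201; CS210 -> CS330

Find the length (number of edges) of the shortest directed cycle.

3

For each vertex v, BFS finds the shortest path from v back to v.
The shortest such closed walk is CS301 → CS201 → CS450 → CS301, length 3.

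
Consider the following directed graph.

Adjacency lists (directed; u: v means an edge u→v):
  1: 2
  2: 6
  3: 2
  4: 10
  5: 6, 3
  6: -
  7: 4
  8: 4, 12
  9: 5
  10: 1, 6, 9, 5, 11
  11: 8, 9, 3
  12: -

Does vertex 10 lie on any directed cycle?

Yes

10 is on a cycle iff 10 can reach itself via ≥1 edge.
10 → 11 → 8 → 4 → 10 — yes.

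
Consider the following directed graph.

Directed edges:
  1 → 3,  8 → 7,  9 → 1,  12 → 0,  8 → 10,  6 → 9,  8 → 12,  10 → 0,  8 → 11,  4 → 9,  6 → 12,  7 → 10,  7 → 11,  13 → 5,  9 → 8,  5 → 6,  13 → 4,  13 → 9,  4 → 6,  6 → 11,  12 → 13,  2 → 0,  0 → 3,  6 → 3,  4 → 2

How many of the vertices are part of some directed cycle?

7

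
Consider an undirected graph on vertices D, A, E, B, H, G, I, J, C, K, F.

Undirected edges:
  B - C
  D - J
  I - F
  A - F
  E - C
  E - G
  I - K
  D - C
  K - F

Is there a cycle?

Yes

DFS, tracking each vertex's parent; an edge to a visited non-parent vertex closes a cycle.
Start from A:
visit A (parent –)
  visit F (parent A)
    F–A: parent, skip
    visit I (parent F)
      visit K (parent I)
        K–I: parent, skip
        K–F: F visited and ≠ parent → cycle
Cycle: F – I – K – F.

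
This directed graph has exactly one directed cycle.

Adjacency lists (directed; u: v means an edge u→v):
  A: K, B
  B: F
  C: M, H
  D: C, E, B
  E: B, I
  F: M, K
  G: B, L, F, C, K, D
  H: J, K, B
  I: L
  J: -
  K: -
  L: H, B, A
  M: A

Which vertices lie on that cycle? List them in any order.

DFS with gray/black marking from F:
F gray
  M gray
    A gray
      K gray
      K black
      B gray
        B→F: F is gray → back edge
Back edge closes the cycle F → M → A → B → F; its vertices are {A, B, F, M}.

A, B, F, M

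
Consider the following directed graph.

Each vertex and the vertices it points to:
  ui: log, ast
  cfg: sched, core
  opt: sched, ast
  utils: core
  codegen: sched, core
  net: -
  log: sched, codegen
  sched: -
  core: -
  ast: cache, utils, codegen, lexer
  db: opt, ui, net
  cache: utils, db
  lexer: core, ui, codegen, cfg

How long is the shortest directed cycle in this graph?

3

For each vertex v, BFS finds the shortest path from v back to v.
The shortest such closed walk is ast → lexer → ui → ast, length 3.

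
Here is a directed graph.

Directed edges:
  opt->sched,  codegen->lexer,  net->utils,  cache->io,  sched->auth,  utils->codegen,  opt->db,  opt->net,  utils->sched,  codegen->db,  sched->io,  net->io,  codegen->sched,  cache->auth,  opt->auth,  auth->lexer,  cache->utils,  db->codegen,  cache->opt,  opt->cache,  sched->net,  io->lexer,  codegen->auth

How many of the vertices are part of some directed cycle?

7

A vertex is on a directed cycle iff it belongs to a strongly connected component of size ≥ 2 (or has a self-loop).
The vertices on cycles are {db, net, opt, cache, sched, utils, codegen} — 7 in total.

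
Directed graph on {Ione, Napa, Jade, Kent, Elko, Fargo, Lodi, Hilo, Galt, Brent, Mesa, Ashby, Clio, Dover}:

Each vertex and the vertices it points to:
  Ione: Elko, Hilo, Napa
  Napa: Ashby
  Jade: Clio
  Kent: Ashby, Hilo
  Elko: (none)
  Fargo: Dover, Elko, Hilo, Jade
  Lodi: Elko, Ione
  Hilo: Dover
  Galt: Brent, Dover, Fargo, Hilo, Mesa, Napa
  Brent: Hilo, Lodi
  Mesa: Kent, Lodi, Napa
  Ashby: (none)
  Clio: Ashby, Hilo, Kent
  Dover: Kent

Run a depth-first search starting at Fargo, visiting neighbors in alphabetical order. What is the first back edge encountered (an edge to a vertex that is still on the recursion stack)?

DFS from Fargo (visiting neighbors in alphabetical order); mark gray on enter, black on exit:
Fargo gray
  Dover gray
    Kent gray
      Ashby gray
      Ashby black
      Hilo gray
        Hilo→Dover: Dover is gray → back edge
First back edge: Hilo → Dover.

Hilo→Dover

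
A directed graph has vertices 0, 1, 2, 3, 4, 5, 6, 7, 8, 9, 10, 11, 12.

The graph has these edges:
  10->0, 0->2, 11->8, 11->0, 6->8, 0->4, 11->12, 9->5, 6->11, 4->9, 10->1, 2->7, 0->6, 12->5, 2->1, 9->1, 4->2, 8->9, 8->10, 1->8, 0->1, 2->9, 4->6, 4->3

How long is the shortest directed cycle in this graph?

3

For each vertex v, BFS finds the shortest path from v back to v.
The shortest such closed walk is 0 → 6 → 11 → 0, length 3.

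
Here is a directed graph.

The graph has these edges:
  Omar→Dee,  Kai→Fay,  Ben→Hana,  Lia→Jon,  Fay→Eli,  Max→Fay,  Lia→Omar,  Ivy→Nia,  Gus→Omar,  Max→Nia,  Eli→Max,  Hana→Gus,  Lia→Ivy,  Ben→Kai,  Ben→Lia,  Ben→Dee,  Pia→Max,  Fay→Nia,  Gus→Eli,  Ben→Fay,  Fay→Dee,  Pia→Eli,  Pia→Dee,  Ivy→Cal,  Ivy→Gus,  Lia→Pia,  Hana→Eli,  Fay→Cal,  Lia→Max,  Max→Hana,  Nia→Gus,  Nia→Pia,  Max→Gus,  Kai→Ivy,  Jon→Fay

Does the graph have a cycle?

Yes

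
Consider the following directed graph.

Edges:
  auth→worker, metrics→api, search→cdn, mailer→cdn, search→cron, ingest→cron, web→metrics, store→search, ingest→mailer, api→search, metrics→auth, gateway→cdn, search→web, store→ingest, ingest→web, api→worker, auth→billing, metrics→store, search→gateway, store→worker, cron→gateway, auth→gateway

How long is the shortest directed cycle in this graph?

For each vertex v, BFS finds the shortest path from v back to v.
The shortest such closed walk is ingest → web → metrics → store → ingest, length 4.

4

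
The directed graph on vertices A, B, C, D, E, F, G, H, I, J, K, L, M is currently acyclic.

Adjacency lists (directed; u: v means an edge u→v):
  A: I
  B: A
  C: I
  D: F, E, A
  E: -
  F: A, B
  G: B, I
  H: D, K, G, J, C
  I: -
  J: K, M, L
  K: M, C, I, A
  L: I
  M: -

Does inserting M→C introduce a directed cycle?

No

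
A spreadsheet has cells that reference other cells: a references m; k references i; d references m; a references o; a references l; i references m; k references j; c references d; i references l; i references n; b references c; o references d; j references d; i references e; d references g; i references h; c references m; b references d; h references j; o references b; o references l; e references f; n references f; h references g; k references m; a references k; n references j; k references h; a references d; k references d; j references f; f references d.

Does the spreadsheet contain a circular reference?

DFS with white/gray/black marking, starting from j:
j gray
  d gray
    m gray
    m black
    g gray
    g black
  d black
  f gray
    f→d: d black — skip
  f black
j black
a gray
  k gray
    h gray
      h→j: j black — skip
      h→g: g black — skip
    h black
    k→j: j black — skip
    k→d: d black — skip
    i gray
      n gray
        n→j: j black — skip
        n→f: f black — skip
      n black
      i→m: m black — skip
      l gray
      l black
      e gray
        e→f: f black — skip
      e black
      i→h: h black — skip
    i black
    k→m: m black — skip
  k black
  o gray
    o→d: d black — skip
    o→l: l black — skip
    b gray
      c gray
        c→d: d black — skip
        c→m: m black — skip
      c black
      b→d: d black — skip
    b black
  o black
  a→m: m black — skip
  a→d: d black — skip
  a→l: l black — skip
a black
Every edge goes to a white or black vertex — no back edge, so the graph is acyclic.

No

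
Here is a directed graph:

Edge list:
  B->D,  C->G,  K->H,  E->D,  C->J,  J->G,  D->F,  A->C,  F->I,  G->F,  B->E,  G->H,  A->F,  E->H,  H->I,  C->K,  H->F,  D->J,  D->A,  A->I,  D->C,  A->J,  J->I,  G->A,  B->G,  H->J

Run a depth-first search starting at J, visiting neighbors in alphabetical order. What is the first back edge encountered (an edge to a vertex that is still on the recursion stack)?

C->G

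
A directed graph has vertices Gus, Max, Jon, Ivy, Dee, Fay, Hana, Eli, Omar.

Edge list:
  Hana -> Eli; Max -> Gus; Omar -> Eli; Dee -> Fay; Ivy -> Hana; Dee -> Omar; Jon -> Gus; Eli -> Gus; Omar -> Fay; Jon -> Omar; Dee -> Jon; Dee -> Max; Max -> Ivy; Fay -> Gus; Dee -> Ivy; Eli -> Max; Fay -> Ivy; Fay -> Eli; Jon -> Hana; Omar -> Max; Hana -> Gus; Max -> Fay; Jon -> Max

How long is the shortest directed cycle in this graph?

For each vertex v, BFS finds the shortest path from v back to v.
The shortest such closed walk is Fay → Eli → Max → Fay, length 3.

3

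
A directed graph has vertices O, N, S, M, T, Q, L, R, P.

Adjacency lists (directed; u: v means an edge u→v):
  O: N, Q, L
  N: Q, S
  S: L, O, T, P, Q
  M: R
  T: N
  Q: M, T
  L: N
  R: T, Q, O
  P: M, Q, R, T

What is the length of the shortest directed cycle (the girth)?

3

For each vertex v, BFS finds the shortest path from v back to v.
The shortest such closed walk is S → O → N → S, length 3.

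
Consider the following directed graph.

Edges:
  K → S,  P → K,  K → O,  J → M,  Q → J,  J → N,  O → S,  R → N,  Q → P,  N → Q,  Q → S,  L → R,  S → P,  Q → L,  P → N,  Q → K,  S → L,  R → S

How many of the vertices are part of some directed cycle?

9

A vertex is on a directed cycle iff it belongs to a strongly connected component of size ≥ 2 (or has a self-loop).
The vertices on cycles are {J, K, L, N, O, P, Q, R, S} — 9 in total.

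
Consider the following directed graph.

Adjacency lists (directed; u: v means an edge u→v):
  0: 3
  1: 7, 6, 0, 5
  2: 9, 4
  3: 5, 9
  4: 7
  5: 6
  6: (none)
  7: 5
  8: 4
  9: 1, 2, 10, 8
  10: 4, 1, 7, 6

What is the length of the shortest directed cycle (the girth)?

For each vertex v, BFS finds the shortest path from v back to v.
The shortest such closed walk is 9 → 2 → 9, length 2.

2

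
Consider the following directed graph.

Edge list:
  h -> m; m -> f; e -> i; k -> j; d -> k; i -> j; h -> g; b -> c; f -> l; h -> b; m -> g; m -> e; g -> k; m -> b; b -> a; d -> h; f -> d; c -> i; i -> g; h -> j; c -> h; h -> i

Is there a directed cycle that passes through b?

b is on a cycle iff b can reach itself via ≥1 edge.
b → c → h → b — yes.

Yes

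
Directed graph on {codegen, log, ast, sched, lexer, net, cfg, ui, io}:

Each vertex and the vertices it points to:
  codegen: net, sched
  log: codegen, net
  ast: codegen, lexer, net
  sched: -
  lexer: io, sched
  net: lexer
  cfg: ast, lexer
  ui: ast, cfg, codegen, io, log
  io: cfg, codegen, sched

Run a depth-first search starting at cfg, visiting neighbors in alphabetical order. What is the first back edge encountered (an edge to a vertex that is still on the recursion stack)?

io→cfg

DFS from cfg (visiting neighbors in alphabetical order); mark gray on enter, black on exit:
cfg gray
  ast gray
    codegen gray
      net gray
        lexer gray
          io gray
            io→cfg: cfg is gray → back edge
First back edge: io → cfg.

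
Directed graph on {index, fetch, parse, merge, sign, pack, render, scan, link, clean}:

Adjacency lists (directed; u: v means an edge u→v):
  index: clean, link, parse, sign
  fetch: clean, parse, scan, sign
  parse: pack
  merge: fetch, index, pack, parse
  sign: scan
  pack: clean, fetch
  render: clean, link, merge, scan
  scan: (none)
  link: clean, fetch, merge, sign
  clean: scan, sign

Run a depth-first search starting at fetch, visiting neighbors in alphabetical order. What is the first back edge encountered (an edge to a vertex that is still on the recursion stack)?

pack→fetch

DFS from fetch (visiting neighbors in alphabetical order); mark gray on enter, black on exit:
fetch gray
  clean gray
    scan gray
    scan black
    sign gray
      sign→scan: scan black — skip
    sign black
  clean black
  parse gray
    pack gray
      pack→clean: clean black — skip
      pack→fetch: fetch is gray → back edge
First back edge: pack → fetch.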